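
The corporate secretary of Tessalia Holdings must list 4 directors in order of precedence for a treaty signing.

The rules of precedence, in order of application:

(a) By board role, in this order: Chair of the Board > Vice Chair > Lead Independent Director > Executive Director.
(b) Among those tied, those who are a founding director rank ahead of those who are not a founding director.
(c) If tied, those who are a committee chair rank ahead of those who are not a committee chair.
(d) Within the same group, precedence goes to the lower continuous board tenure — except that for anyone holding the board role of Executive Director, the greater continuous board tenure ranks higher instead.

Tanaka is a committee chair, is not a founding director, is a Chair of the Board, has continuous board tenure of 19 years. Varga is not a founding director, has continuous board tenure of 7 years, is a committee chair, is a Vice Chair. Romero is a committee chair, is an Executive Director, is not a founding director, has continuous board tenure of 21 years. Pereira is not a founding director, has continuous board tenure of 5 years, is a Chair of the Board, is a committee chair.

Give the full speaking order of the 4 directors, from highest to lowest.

Pereira, Tanaka, Varga, Romero

By board role: Pereira and Tanaka (Chair of the Board); then Varga (Vice Chair); then Romero (Executive Director).
Pereira and Tanaka are each not a founding director, so the next rule applies.
Pereira and Tanaka are each a committee chair, so the next rule applies.
Among Pereira and Tanaka, by continuous board tenure (lower first): Pereira (5 years) before Tanaka (19 years).
Full order: Pereira, Tanaka, Varga, Romero.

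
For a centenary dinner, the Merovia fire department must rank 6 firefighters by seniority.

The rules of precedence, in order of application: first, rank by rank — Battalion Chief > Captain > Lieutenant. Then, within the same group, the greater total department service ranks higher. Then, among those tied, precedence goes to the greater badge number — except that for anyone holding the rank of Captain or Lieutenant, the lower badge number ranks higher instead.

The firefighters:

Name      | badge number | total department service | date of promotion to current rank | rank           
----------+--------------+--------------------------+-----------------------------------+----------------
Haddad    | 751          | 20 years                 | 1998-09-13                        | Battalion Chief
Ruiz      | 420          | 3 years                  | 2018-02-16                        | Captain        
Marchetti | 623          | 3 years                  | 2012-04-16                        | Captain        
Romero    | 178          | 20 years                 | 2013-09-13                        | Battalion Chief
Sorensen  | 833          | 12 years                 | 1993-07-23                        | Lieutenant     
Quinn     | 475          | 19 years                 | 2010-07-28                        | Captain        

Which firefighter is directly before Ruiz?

Quinn

By rank: Haddad and Romero (Battalion Chief); then Quinn, Ruiz and Marchetti (Captain); then Sorensen (Lieutenant).
Haddad and Romero both have total department service 20 years, so the next rule applies.
Among Haddad and Romero, by badge number (higher first): Haddad (751) before Romero (178).
Among Quinn, Ruiz and Marchetti, by total department service (higher first): Quinn (19 years) before Ruiz and Marchetti (3 years).
Among Ruiz and Marchetti, by badge number (lower first) (reversed rule for this group): Ruiz (420) before Marchetti (623).
Order: Haddad, Romero, Quinn, Ruiz, Marchetti, Sorensen.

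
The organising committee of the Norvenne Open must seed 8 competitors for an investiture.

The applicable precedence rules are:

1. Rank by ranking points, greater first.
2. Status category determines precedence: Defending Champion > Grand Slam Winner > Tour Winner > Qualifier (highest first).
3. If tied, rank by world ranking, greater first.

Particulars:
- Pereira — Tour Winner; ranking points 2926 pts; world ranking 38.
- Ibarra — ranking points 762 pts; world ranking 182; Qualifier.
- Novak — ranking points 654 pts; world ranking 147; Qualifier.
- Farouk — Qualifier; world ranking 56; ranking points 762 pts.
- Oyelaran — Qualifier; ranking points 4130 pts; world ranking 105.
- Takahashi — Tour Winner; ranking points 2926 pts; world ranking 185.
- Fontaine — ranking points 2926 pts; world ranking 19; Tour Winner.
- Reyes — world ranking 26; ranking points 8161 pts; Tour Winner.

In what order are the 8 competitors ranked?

By ranking points (higher first): Reyes (8161 pts); then Oyelaran (4130 pts); then Takahashi, Pereira and Fontaine (each 2926 pts); then Ibarra and Farouk (both 762 pts); then Novak (654 pts).
Takahashi, Pereira and Fontaine are each Tour Winner, so the next rule applies.
Among Takahashi, Pereira and Fontaine, by world ranking (higher first): Takahashi (185) before Pereira (38) before Fontaine (19).
Ibarra and Farouk are each Qualifier, so the next rule applies.
Among Ibarra and Farouk, by world ranking (higher first): Ibarra (182) before Farouk (56).
Full order: Reyes, Oyelaran, Takahashi, Pereira, Fontaine, Ibarra, Farouk, Novak.

Reyes, Oyelaran, Takahashi, Pereira, Fontaine, Ibarra, Farouk, Novak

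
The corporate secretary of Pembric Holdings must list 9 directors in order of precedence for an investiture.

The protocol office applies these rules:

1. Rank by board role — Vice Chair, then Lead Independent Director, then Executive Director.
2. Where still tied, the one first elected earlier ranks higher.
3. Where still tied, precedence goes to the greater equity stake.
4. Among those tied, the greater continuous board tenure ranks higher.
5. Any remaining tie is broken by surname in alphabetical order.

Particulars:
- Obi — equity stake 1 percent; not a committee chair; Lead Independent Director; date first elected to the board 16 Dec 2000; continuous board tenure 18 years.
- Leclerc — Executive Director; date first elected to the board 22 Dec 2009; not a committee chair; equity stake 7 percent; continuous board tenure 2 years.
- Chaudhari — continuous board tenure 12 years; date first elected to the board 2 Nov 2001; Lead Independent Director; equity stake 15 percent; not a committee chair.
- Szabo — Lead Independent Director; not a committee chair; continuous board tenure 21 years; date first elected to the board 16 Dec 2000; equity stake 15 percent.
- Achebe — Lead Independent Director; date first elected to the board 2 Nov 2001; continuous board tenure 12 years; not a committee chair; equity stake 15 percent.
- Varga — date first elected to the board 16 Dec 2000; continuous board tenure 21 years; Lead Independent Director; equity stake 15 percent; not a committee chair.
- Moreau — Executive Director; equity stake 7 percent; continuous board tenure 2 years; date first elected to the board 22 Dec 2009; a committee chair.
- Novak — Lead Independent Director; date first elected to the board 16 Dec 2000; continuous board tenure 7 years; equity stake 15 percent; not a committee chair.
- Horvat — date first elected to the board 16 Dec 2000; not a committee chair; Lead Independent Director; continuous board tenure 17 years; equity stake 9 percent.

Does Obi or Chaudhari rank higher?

Obi

By board role: Szabo, Varga, Novak, Horvat, Obi, Achebe and Chaudhari (Lead Independent Director); then Leclerc and Moreau (Executive Director).
Among Szabo, Varga, Novak, Horvat, Obi, Achebe and Chaudhari, by date first elected to the board (earlier first): Szabo, Varga, Novak, Horvat and Obi (16 Dec 2000) before Achebe and Chaudhari (2 Nov 2001).
Among Szabo, Varga, Novak, Horvat and Obi, by equity stake (higher first): Szabo, Varga and Novak (15 percent) before Horvat (9 percent) before Obi (1 percent).
Among Szabo, Varga and Novak, by continuous board tenure (higher first): Szabo and Varga (21 years) before Novak (7 years).
Among Szabo and Varga, alphabetically by surname: Szabo before Varga.
Achebe and Chaudhari both have equity stake 15 percent, so the next rule applies.
Achebe and Chaudhari both have continuous board tenure 12 years, so the next rule applies.
Among Achebe and Chaudhari, alphabetically by surname: Achebe before Chaudhari.
Leclerc and Moreau both have date first elected to the board 22 Dec 2009, so the next rule applies.
Leclerc and Moreau both have equity stake 7 percent, so the next rule applies.
Leclerc and Moreau both have continuous board tenure 2 years, so the next rule applies.
Among Leclerc and Moreau, alphabetically by surname: Leclerc before Moreau.
So Obi takes precedence.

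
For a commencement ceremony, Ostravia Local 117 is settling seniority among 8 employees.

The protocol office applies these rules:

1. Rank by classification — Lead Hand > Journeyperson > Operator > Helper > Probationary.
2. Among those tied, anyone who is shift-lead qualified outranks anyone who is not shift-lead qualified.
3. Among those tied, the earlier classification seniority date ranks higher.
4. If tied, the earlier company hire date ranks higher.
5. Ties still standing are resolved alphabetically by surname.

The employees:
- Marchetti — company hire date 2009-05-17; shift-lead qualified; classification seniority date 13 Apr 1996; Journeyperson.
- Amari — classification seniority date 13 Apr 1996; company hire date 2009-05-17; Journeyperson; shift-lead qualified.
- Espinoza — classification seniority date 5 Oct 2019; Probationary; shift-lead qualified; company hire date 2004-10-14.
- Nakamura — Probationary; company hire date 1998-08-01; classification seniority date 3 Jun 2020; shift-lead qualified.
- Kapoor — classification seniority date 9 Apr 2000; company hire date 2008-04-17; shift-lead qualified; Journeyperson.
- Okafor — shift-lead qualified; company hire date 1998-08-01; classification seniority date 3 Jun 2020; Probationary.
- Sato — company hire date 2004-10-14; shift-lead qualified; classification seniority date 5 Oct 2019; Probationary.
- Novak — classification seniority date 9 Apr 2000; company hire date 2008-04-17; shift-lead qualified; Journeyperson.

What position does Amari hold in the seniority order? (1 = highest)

1

By classification: Amari, Marchetti, Kapoor and Novak (Journeyperson); then Espinoza, Sato, Nakamura and Okafor (Probationary).
Amari, Marchetti, Kapoor and Novak are each shift-lead qualified, so the next rule applies.
Among Amari, Marchetti, Kapoor and Novak, by classification seniority date (earlier first): Amari and Marchetti (13 Apr 1996) before Kapoor and Novak (9 Apr 2000).
Amari and Marchetti both have company hire date 2009-05-17, so the next rule applies.
Among Amari and Marchetti, alphabetically by surname: Amari before Marchetti.
Kapoor and Novak both have company hire date 2008-04-17, so the next rule applies.
Among Kapoor and Novak, alphabetically by surname: Kapoor before Novak.
Espinoza, Sato, Nakamura and Okafor are each shift-lead qualified, so the next rule applies.
Among Espinoza, Sato, Nakamura and Okafor, by classification seniority date (earlier first): Espinoza and Sato (5 Oct 2019) before Nakamura and Okafor (3 Jun 2020).
Espinoza and Sato both have company hire date 2004-10-14, so the next rule applies.
Among Espinoza and Sato, alphabetically by surname: Espinoza before Sato.
Nakamura and Okafor both have company hire date 1998-08-01, so the next rule applies.
Among Nakamura and Okafor, alphabetically by surname: Nakamura before Okafor.
Order: Amari, Marchetti, Kapoor, Novak, Espinoza, Sato, Nakamura, Okafor. So position 1.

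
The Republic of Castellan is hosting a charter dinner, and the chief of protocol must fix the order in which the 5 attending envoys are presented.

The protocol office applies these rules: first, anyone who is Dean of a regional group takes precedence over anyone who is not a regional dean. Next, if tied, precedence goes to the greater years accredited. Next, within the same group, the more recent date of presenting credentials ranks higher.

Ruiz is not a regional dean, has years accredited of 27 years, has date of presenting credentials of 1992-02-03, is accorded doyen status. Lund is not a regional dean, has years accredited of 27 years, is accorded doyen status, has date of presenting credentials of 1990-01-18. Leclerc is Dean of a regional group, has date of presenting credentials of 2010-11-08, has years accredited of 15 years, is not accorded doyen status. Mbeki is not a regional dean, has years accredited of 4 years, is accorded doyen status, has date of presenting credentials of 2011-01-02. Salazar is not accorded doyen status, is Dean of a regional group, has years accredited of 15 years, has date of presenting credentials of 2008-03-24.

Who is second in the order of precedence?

Salazar

By the first rule: Leclerc and Salazar (both Dean of a regional group); then Ruiz, Lund and Mbeki (each not a regional dean).
Leclerc and Salazar both have years accredited 15 years, so the next rule applies.
Among Leclerc and Salazar, by date of presenting credentials (later first): Leclerc (2010-11-08) before Salazar (2008-03-24).
Among Ruiz, Lund and Mbeki, by years accredited (higher first): Ruiz and Lund (27 years) before Mbeki (4 years).
Among Ruiz and Lund, by date of presenting credentials (later first): Ruiz (1992-02-03) before Lund (1990-01-18).
Order: Leclerc, Salazar, Ruiz, Lund, Mbeki.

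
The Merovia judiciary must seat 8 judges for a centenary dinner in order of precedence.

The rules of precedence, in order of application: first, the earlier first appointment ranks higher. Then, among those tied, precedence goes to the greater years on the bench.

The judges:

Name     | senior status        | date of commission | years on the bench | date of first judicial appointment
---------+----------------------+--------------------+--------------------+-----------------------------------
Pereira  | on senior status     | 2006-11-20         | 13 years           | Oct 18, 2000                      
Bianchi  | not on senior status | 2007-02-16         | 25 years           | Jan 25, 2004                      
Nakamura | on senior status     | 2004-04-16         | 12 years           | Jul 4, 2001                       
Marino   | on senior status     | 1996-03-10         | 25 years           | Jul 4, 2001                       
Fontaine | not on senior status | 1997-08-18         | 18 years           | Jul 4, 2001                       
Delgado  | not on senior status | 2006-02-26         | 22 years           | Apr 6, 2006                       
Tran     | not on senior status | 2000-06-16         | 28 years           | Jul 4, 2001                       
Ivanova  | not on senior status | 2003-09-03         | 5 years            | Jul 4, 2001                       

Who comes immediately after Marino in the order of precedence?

Fontaine

By date of first judicial appointment (earlier first): Pereira (Oct 18, 2000); then Tran, Marino, Fontaine, Nakamura and Ivanova (each Jul 4, 2001); then Bianchi (Jan 25, 2004); then Delgado (Apr 6, 2006).
Among Tran, Marino, Fontaine, Nakamura and Ivanova, by years on the bench (higher first): Tran (28 years) before Marino (25 years) before Fontaine (18 years) before Nakamura (12 years) before Ivanova (5 years).
Order: Pereira, Tran, Marino, Fontaine, Nakamura, Ivanova, Bianchi, Delgado.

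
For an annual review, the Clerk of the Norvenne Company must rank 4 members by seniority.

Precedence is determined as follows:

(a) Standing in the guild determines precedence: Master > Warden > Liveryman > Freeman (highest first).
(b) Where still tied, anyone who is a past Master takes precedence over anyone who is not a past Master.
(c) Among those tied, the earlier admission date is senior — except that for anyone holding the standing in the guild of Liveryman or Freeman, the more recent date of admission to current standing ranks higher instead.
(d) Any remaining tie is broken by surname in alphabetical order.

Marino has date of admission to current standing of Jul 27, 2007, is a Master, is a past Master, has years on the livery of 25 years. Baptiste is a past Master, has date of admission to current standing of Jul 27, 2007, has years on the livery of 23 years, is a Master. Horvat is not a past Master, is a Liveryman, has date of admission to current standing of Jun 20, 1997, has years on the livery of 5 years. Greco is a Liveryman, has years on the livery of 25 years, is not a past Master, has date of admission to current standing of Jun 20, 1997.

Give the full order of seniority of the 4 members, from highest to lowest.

Baptiste, Marino, Greco, Horvat

By standing in the guild: Baptiste and Marino (Master); then Greco and Horvat (Liveryman).
Baptiste and Marino are each a past Master, so the next rule applies.
Baptiste and Marino both have date of admission to current standing Jul 27, 2007, so the next rule applies.
Among Baptiste and Marino, alphabetically by surname: Baptiste before Marino.
Greco and Horvat are each not a past Master, so the next rule applies.
Greco and Horvat both have date of admission to current standing Jun 20, 1997, so the next rule applies.
Among Greco and Horvat, alphabetically by surname: Greco before Horvat.
Full order: Baptiste, Marino, Greco, Horvat.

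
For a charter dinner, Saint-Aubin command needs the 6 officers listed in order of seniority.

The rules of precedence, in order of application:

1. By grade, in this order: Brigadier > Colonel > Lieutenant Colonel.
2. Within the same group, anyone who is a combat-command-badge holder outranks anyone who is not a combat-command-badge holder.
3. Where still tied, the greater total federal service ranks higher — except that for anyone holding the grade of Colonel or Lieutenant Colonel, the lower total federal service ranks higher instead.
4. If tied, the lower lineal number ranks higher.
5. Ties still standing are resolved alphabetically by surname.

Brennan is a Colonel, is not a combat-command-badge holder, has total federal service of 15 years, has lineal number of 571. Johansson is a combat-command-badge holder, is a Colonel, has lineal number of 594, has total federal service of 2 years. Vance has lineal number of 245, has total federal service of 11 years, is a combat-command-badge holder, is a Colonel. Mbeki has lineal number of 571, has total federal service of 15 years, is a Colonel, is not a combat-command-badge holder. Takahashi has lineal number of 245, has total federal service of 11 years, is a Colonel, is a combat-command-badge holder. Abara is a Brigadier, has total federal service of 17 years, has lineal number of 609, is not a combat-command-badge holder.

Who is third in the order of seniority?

Takahashi

By grade: Abara (Brigadier); then Johansson, Takahashi, Vance, Brennan and Mbeki (Colonel).
Among Johansson, Takahashi, Vance, Brennan and Mbeki, a combat-command-badge holder before not a combat-command-badge holder: Johansson, Takahashi and Vance (a combat-command-badge holder) before Brennan and Mbeki (not a combat-command-badge holder).
Among Johansson, Takahashi and Vance, by total federal service (lower first) (reversed rule for this group): Johansson (2 years) before Takahashi and Vance (11 years).
Takahashi and Vance both have lineal number 245, so the next rule applies.
Among Takahashi and Vance, alphabetically by surname: Takahashi before Vance.
Brennan and Mbeki both have total federal service 15 years, so the next rule applies.
Brennan and Mbeki both have lineal number 571, so the next rule applies.
Among Brennan and Mbeki, alphabetically by surname: Brennan before Mbeki.
Order: Abara, Johansson, Takahashi, Vance, Brennan, Mbeki.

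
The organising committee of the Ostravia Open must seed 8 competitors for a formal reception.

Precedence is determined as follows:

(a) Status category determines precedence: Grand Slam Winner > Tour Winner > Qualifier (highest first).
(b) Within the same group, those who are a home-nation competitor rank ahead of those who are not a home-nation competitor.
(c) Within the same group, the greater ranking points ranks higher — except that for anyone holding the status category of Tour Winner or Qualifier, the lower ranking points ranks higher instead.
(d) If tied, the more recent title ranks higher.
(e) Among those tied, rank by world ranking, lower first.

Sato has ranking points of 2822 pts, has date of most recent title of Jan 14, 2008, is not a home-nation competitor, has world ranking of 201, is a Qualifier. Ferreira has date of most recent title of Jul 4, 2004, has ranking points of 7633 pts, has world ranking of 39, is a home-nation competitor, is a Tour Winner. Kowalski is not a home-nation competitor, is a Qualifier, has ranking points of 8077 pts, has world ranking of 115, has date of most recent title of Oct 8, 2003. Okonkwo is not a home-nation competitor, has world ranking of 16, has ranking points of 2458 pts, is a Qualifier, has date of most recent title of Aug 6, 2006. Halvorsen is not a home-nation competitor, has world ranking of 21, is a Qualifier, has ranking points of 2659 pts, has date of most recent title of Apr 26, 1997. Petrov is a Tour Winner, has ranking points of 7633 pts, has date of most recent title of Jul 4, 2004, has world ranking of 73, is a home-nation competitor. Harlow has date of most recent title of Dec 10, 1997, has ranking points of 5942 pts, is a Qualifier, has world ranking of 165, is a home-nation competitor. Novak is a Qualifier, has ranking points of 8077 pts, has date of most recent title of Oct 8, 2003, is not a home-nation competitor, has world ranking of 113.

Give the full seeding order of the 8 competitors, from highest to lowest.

By status category: Ferreira and Petrov (Tour Winner); then Harlow, Okonkwo, Halvorsen, Sato, Novak and Kowalski (Qualifier).
Ferreira and Petrov are each a home-nation competitor, so the next rule applies.
Ferreira and Petrov both have ranking points 7633 pts, so the next rule applies.
Ferreira and Petrov both have date of most recent title Jul 4, 2004, so the next rule applies.
Among Ferreira and Petrov, by world ranking (lower first): Ferreira (39) before Petrov (73).
Among Harlow, Okonkwo, Halvorsen, Sato, Novak and Kowalski, a home-nation competitor before not a home-nation competitor: Harlow (a home-nation competitor) before Okonkwo, Halvorsen, Sato, Novak and Kowalski (not a home-nation competitor).
Among Okonkwo, Halvorsen, Sato, Novak and Kowalski, by ranking points (lower first) (reversed rule for this group): Okonkwo (2458 pts) before Halvorsen (2659 pts) before Sato (2822 pts) before Novak and Kowalski (8077 pts).
Novak and Kowalski both have date of most recent title Oct 8, 2003, so the next rule applies.
Among Novak and Kowalski, by world ranking (lower first): Novak (113) before Kowalski (115).
Full order: Ferreira, Petrov, Harlow, Okonkwo, Halvorsen, Sato, Novak, Kowalski.

Ferreira, Petrov, Harlow, Okonkwo, Halvorsen, Sato, Novak, Kowalski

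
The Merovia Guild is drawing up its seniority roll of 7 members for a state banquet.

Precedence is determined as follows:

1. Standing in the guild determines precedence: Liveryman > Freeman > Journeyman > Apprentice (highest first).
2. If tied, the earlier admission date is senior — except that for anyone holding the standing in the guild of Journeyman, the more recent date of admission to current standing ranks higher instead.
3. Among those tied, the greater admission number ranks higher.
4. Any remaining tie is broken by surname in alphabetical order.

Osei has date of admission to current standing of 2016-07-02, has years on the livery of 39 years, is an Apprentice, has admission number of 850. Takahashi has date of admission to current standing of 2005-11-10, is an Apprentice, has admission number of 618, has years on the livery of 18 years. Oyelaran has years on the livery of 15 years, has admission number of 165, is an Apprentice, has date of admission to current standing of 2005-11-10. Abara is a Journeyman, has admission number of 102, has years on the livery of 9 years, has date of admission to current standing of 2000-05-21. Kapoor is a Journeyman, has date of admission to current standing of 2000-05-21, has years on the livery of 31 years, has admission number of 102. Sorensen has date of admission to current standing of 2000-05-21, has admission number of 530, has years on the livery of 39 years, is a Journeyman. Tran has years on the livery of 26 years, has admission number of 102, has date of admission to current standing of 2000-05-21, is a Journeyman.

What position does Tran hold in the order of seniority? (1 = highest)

By standing in the guild: Sorensen, Abara, Kapoor and Tran (Journeyman); then Takahashi, Oyelaran and Osei (Apprentice).
Sorensen, Abara, Kapoor and Tran all have date of admission to current standing 2000-05-21, so the next rule applies.
Among Sorensen, Abara, Kapoor and Tran, by admission number (higher first): Sorensen (530) before Abara, Kapoor and Tran (102).
Among Abara, Kapoor and Tran, alphabetically by surname: Abara before Kapoor before Tran.
Among Takahashi, Oyelaran and Osei, by date of admission to current standing (earlier first): Takahashi and Oyelaran (2005-11-10) before Osei (2016-07-02).
Among Takahashi and Oyelaran, by admission number (higher first): Takahashi (618) before Oyelaran (165).
Order: Sorensen, Abara, Kapoor, Tran, Takahashi, Oyelaran, Osei. So position 4.

4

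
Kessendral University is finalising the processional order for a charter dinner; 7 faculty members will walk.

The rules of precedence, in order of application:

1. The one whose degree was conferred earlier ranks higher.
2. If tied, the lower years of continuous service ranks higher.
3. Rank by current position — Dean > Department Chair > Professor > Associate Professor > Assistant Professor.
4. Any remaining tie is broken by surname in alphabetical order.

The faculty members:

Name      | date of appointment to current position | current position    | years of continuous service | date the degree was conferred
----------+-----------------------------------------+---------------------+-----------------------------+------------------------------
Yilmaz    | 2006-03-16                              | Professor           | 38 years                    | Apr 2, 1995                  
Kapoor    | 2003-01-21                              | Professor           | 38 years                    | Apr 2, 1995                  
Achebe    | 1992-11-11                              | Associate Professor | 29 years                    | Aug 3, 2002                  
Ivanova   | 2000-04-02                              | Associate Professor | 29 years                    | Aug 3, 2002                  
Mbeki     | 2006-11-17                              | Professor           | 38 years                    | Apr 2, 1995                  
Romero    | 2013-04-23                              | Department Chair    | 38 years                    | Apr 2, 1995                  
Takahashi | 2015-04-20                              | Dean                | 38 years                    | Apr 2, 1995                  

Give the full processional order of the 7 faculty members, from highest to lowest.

Takahashi, Romero, Kapoor, Mbeki, Yilmaz, Achebe, Ivanova

By date the degree was conferred (earlier first): Takahashi, Romero, Kapoor, Mbeki and Yilmaz (each Apr 2, 1995); then Achebe and Ivanova (both Aug 3, 2002).
Takahashi, Romero, Kapoor, Mbeki and Yilmaz all have years of continuous service 38 years, so the next rule applies.
Among Takahashi, Romero, Kapoor, Mbeki and Yilmaz, by current position: Takahashi (Dean) before Romero (Department Chair) before Kapoor, Mbeki and Yilmaz (Professor).
Among Kapoor, Mbeki and Yilmaz, alphabetically by surname: Kapoor before Mbeki before Yilmaz.
Achebe and Ivanova both have years of continuous service 29 years, so the next rule applies.
Achebe and Ivanova are each Associate Professor, so the next rule applies.
Among Achebe and Ivanova, alphabetically by surname: Achebe before Ivanova.
Full order: Takahashi, Romero, Kapoor, Mbeki, Yilmaz, Achebe, Ivanova.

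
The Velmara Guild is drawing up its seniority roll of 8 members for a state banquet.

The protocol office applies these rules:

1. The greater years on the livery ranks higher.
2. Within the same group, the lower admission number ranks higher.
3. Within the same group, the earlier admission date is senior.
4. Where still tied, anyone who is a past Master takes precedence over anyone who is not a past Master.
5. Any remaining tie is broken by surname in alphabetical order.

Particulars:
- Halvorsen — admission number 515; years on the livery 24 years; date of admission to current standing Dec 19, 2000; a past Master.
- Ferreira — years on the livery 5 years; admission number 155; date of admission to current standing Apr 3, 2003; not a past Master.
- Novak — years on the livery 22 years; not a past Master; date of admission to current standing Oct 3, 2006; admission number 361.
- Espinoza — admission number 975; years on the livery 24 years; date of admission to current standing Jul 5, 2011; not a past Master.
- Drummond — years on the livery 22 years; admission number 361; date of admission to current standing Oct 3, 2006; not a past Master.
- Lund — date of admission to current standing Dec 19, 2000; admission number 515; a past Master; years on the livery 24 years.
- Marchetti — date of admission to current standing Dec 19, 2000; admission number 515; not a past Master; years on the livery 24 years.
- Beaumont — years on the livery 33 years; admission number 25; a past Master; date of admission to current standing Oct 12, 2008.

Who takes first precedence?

Beaumont

By years on the livery (higher first): Beaumont (33 years); then Halvorsen, Lund, Marchetti and Espinoza (each 24 years); then Drummond and Novak (both 22 years); then Ferreira (5 years).
Among Halvorsen, Lund, Marchetti and Espinoza, by admission number (lower first): Halvorsen, Lund and Marchetti (515) before Espinoza (975).
Halvorsen, Lund and Marchetti all have date of admission to current standing Dec 19, 2000, so the next rule applies.
Among Halvorsen, Lund and Marchetti, a past Master before not a past Master: Halvorsen and Lund (a past Master) before Marchetti (not a past Master).
Among Halvorsen and Lund, alphabetically by surname: Halvorsen before Lund.
Drummond and Novak both have admission number 361, so the next rule applies.
Drummond and Novak both have date of admission to current standing Oct 3, 2006, so the next rule applies.
Drummond and Novak are each not a past Master, so the next rule applies.
Among Drummond and Novak, alphabetically by surname: Drummond before Novak.
Order: Beaumont, Halvorsen, Lund, Marchetti, Espinoza, Drummond, Novak, Ferreira.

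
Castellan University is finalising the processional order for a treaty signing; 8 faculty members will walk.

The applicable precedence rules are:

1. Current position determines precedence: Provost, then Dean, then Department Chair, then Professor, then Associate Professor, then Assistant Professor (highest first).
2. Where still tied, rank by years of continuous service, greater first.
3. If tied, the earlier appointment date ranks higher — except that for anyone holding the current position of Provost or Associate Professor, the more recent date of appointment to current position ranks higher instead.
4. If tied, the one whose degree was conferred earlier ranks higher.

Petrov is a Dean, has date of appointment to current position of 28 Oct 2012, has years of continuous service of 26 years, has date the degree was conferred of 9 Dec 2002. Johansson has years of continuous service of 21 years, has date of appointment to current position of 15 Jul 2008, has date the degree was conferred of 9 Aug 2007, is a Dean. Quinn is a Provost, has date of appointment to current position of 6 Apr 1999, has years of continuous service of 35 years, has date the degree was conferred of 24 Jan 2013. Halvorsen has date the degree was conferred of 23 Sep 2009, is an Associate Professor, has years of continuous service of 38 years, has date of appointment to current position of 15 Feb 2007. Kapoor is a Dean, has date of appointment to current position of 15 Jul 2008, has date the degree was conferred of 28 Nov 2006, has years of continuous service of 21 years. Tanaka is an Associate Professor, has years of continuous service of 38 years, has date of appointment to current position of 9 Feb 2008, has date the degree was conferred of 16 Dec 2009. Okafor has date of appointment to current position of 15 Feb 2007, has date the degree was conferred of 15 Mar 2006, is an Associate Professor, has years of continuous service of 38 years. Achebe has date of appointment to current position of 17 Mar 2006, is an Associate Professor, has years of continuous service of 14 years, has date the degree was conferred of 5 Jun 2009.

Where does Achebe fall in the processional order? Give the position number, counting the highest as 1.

8

By current position: Quinn (Provost); then Petrov, Kapoor and Johansson (Dean); then Tanaka, Okafor, Halvorsen and Achebe (Associate Professor).
Among Petrov, Kapoor and Johansson, by years of continuous service (higher first): Petrov (26 years) before Kapoor and Johansson (21 years).
Kapoor and Johansson both have date of appointment to current position 15 Jul 2008, so the next rule applies.
Among Kapoor and Johansson, by date the degree was conferred (earlier first): Kapoor (28 Nov 2006) before Johansson (9 Aug 2007).
Among Tanaka, Okafor, Halvorsen and Achebe, by years of continuous service (higher first): Tanaka, Okafor and Halvorsen (38 years) before Achebe (14 years).
Among Tanaka, Okafor and Halvorsen, by date of appointment to current position (later first) (reversed rule for this group): Tanaka (9 Feb 2008) before Okafor and Halvorsen (15 Feb 2007).
Among Okafor and Halvorsen, by date the degree was conferred (earlier first): Okafor (15 Mar 2006) before Halvorsen (23 Sep 2009).
Order: Quinn, Petrov, Kapoor, Johansson, Tanaka, Okafor, Halvorsen, Achebe. So position 8.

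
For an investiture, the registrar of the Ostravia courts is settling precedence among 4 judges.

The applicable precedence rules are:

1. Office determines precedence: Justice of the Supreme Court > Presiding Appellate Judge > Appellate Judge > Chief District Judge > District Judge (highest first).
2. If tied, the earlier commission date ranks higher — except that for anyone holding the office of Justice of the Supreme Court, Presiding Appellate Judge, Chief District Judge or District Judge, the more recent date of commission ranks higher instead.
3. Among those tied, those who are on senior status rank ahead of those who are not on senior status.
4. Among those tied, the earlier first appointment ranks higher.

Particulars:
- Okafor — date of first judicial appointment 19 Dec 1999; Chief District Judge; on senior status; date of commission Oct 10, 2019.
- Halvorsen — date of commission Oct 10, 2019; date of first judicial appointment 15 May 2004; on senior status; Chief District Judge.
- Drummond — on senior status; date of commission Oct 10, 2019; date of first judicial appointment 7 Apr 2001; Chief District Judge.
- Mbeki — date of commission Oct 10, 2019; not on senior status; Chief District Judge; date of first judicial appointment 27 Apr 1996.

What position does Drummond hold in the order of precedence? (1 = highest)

2

By office: Okafor, Drummond, Halvorsen and Mbeki (Chief District Judge).
Okafor, Drummond, Halvorsen and Mbeki all have date of commission Oct 10, 2019, so the next rule applies.
Among Okafor, Drummond, Halvorsen and Mbeki, on senior status before not on senior status: Okafor, Drummond and Halvorsen (on senior status) before Mbeki (not on senior status).
Among Okafor, Drummond and Halvorsen, by date of first judicial appointment (earlier first): Okafor (19 Dec 1999) before Drummond (7 Apr 2001) before Halvorsen (15 May 2004).
Order: Okafor, Drummond, Halvorsen, Mbeki. So position 2.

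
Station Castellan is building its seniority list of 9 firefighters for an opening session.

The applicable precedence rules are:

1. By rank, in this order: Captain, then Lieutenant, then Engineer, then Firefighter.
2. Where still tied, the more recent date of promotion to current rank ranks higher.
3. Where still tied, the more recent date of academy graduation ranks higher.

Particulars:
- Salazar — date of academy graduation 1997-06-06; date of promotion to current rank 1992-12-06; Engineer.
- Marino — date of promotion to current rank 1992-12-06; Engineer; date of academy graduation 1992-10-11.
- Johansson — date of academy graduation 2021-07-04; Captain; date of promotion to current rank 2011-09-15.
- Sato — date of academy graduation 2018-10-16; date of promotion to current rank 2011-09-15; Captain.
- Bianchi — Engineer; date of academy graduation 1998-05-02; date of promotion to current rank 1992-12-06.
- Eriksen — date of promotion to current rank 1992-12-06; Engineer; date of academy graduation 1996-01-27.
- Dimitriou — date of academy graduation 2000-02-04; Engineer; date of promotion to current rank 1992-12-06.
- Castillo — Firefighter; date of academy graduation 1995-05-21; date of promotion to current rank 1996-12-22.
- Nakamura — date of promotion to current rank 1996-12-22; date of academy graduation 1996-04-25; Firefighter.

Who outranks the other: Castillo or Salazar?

By rank: Johansson and Sato (Captain); then Dimitriou, Bianchi, Salazar, Eriksen and Marino (Engineer); then Nakamura and Castillo (Firefighter).
Johansson and Sato both have date of promotion to current rank 2011-09-15, so the next rule applies.
Among Johansson and Sato, by date of academy graduation (later first): Johansson (2021-07-04) before Sato (2018-10-16).
Dimitriou, Bianchi, Salazar, Eriksen and Marino all have date of promotion to current rank 1992-12-06, so the next rule applies.
Among Dimitriou, Bianchi, Salazar, Eriksen and Marino, by date of academy graduation (later first): Dimitriou (2000-02-04) before Bianchi (1998-05-02) before Salazar (1997-06-06) before Eriksen (1996-01-27) before Marino (1992-10-11).
Nakamura and Castillo both have date of promotion to current rank 1996-12-22, so the next rule applies.
Among Nakamura and Castillo, by date of academy graduation (later first): Nakamura (1996-04-25) before Castillo (1995-05-21).
So Salazar takes precedence.

Salazar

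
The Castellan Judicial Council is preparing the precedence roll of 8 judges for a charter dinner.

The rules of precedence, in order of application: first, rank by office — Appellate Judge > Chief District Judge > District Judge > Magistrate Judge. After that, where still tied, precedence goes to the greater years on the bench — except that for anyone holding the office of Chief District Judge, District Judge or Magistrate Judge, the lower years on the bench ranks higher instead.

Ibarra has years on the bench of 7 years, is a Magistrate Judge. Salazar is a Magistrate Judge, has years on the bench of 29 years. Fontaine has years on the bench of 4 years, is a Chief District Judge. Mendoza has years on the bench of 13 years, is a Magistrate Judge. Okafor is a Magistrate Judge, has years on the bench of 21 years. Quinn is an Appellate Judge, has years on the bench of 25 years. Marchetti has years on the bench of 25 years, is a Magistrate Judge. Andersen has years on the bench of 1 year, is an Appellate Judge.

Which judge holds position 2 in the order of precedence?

By office: Quinn and Andersen (Appellate Judge); then Fontaine (Chief District Judge); then Ibarra, Mendoza, Okafor, Marchetti and Salazar (Magistrate Judge).
Among Quinn and Andersen, by years on the bench (higher first): Quinn (25 years) before Andersen (1 year).
Among Ibarra, Mendoza, Okafor, Marchetti and Salazar, by years on the bench (lower first) (reversed rule for this group): Ibarra (7 years) before Mendoza (13 years) before Okafor (21 years) before Marchetti (25 years) before Salazar (29 years).
Order: Quinn, Andersen, Fontaine, Ibarra, Mendoza, Okafor, Marchetti, Salazar.

Andersen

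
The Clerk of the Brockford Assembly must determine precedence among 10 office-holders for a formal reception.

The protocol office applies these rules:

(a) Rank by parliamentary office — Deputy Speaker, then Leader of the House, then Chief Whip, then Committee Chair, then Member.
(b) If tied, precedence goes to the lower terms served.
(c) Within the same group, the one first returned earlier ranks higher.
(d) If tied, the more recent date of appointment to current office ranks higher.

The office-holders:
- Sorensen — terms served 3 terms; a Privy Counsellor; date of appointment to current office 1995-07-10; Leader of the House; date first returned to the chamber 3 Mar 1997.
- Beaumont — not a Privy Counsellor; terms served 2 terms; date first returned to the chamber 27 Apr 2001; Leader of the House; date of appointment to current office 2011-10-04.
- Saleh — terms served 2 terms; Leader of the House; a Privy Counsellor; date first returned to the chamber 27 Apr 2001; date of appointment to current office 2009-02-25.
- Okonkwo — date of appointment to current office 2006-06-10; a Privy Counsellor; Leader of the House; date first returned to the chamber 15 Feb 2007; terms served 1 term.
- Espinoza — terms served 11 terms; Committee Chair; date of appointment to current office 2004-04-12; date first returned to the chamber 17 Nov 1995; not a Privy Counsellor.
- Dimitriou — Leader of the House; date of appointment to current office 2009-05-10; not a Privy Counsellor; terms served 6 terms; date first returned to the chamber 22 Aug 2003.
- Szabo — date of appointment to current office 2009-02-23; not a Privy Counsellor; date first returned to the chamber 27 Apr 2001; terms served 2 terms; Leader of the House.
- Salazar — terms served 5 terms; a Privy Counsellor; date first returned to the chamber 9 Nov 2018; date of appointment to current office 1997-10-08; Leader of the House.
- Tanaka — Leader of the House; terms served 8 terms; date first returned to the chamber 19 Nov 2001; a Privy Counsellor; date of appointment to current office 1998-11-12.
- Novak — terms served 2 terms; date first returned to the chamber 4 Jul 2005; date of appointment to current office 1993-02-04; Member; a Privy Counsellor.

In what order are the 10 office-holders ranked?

By parliamentary office: Okonkwo, Beaumont, Saleh, Szabo, Sorensen, Salazar, Dimitriou and Tanaka (Leader of the House); then Espinoza (Committee Chair); then Novak (Member).
Among Okonkwo, Beaumont, Saleh, Szabo, Sorensen, Salazar, Dimitriou and Tanaka, by terms served (lower first): Okonkwo (1 term) before Beaumont, Saleh and Szabo (2 terms) before Sorensen (3 terms) before Salazar (5 terms) before Dimitriou (6 terms) before Tanaka (8 terms).
Beaumont, Saleh and Szabo all have date first returned to the chamber 27 Apr 2001, so the next rule applies.
Among Beaumont, Saleh and Szabo, by date of appointment to current office (later first): Beaumont (2011-10-04) before Saleh (2009-02-25) before Szabo (2009-02-23).
Full order: Okonkwo, Beaumont, Saleh, Szabo, Sorensen, Salazar, Dimitriou, Tanaka, Espinoza, Novak.

Okonkwo, Beaumont, Saleh, Szabo, Sorensen, Salazar, Dimitriou, Tanaka, Espinoza, Novak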